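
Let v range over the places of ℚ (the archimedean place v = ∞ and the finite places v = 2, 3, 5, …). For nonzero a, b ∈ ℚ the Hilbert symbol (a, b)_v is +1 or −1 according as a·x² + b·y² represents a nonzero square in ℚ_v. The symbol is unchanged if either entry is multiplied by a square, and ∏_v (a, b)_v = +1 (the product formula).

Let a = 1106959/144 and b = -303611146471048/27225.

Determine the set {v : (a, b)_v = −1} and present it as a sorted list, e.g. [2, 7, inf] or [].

Mod squares: a ≡ 22591, b ≡ -2351842. Check v ∈ {∞, 2, 3, 5, 7, 11, 13, 19, 23, 29, 41, 43}.
v=2: v_2(a)=-4, v_2(b)=3; units ≡ 7, 7 (mod 8); ε·ε+αω+βω = 1·1+-4·0+3·0 ≡ 1  ⇒  (a,b)_2 = -1.
v=19: a=19^1·(≡11), b=19^2·(≡17) mod 19; (11|19)=+1, (17|19)=+1; (−1)^{1·2·9}·(+1)^2·(+1)^1 = +1.
v=29: a=29^1·(≡22), b=29^1·(≡26) mod 29; (22|29)=+1, (26|29)=-1; (−1)^{1·1·14}·(+1)^1·(-1)^1 = -1.
v=∞: 22591 > 0 and -2351842 < 0  ⇒  (a,b)_∞ = +1.
v=5: a=5^0·(≡1), b=5^-2·(≡3) mod 5; (1|5)=+1, (3|5)=-1; (−1)^{0·-2·2}·(+1)^-2·(-1)^0 = +1.
v=7: a=7^2·(≡4), b=7^0·(≡2) mod 7; (4|7)=+1, (2|7)=+1; (−1)^{2·0·3}·(+1)^0·(+1)^2 = +1.
v=41: a=41^1·(≡1), b=41^1·(≡7) mod 41; (1|41)=+1, (7|41)=-1; (−1)^{1·1·20}·(+1)^1·(-1)^1 = -1.
v=43: a=43^0·(≡15), b=43^1·(≡19) mod 43; (15|43)=+1, (19|43)=-1; (−1)^{0·1·21}·(+1)^1·(-1)^0 = +1.
v=23: a=23^0·(≡14), b=23^3·(≡13) mod 23; (14|23)=-1, (13|23)=+1; (−1)^{0·3·11}·(-1)^3·(+1)^0 = -1.
v=11: a=11^0·(≡7), b=11^-2·(≡7) mod 11; (7|11)=-1, (7|11)=-1; (−1)^{0·-2·5}·(-1)^-2·(-1)^0 = +1.
v=13: a=13^0·(≡9), b=13^2·(≡3) mod 13; (9|13)=+1, (3|13)=+1; (−1)^{0·2·6}·(+1)^2·(+1)^0 = +1.
v=3: a=3^-2·(≡1), b=3^-2·(≡2) mod 3; (1|3)=+1, (2|3)=-1; (−1)^{-2·-2·1}·(+1)^-2·(-1)^-2 = +1.
|Ram(22591, -2351842)| = 4, even; anisotropic at {2, 23, 29, 41}.

[2, 23, 29, 41]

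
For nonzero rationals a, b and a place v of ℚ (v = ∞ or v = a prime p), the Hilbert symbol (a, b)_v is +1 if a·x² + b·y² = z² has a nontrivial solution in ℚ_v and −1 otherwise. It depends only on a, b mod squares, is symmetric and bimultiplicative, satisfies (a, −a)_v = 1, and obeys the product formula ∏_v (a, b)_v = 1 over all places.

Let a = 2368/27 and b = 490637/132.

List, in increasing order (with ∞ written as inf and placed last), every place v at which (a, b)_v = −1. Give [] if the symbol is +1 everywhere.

(a, b) ≡ (111, 330429) mod (ℚ^×)²; places V = {2, 3, 7, 11, 17, 19, 31, 37, ∞}.
(a,b)_31: α=0, u≡28; β=1, v≡6 (mod 31); (28|31)=+1, (6|31)=-1; sign (−1)^0·+1^1·-1^0 = +1.
(a,b)_7: α=0, u≡5; β=2, v≡4 (mod 7); (5|7)=-1, (4|7)=+1; sign (−1)^0·-1^2·+1^0 = +1.
(a,b)_19: α=0, u≡11; β=1, v≡17 (mod 19); (11|19)=+1, (17|19)=+1; sign (−1)^0·+1^1·+1^0 = +1.
(a,b)_3: α=-3, u≡1; β=-1, v≡1 (mod 3); (1|3)=+1, (1|3)=+1; sign (−1)^1·+1^-1·+1^-3 = -1.
(a,b)_37: α=1, u≡1; β=0, v≡29 (mod 37); (1|37)=+1, (29|37)=-1; sign (−1)^0·+1^0·-1^1 = -1.
(a,b)_11: α=0, u≡5; β=-1, v≡4 (mod 11); (5|11)=+1, (4|11)=+1; sign (−1)^0·+1^-1·+1^0 = +1.
(a,b)_17: α=0, u≡9; β=1, v≡14 (mod 17); (9|17)=+1, (14|17)=-1; sign (−1)^0·+1^1·-1^0 = +1.
(a,b)_2: α=6, β=-2; u≡7, v≡5 (mod 8); ε(u)ε(v)=1·0, αω(v)=6·1, βω(u)=-2·0; sum ≡ 0  ⇒  +1.
(a,b)_∞: sgn(111)=+, sgn(330429)=+, so +1.
Ram(111, 330429) = {3, 37}; no ℚ_3-point on the conic.

[3, 37]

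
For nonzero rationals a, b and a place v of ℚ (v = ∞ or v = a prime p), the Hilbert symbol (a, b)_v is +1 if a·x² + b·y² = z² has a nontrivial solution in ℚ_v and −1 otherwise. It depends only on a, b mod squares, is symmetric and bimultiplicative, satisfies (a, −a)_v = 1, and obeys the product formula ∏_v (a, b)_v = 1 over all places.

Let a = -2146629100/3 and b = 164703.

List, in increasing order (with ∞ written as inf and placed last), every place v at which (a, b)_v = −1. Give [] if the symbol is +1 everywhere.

[2, 7, 11, 17]

(a, b) ≡ (-121737, 164703) mod (ℚ^×)²; places V = {2, 3, 5, 7, 11, 17, 23, 31, ∞}.
(a,b)_17: α=1, u≡15; β=0, v≡7 (mod 17); (15|17)=+1, (7|17)=-1; sign (−1)^0·+1^0·-1^1 = -1.
(a,b)_31: α=1, u≡19; β=1, v≡12 (mod 31); (19|31)=+1, (12|31)=-1; sign (−1)^1·+1^1·-1^1 = +1.
(a,b)_11: α=1, u≡6; β=1, v≡2 (mod 11); (6|11)=-1, (2|11)=-1; sign (−1)^1·-1^1·-1^1 = -1.
(a,b)_23: α=2, u≡12; β=1, v≡8 (mod 23); (12|23)=+1, (8|23)=+1; sign (−1)^0·+1^1·+1^2 = +1.
(a,b)_3: α=-1, u≡2; β=1, v≡1 (mod 3); (2|3)=-1, (1|3)=+1; sign (−1)^1·-1^1·+1^-1 = +1.
(a,b)_2: α=2, β=0; u≡7, v≡7 (mod 8); ε(u)ε(v)=1·1, αω(v)=2·0, βω(u)=0·0; sum ≡ 1  ⇒  -1.
(a,b)_7: α=1, u≡2; β=1, v≡2 (mod 7); (2|7)=+1, (2|7)=+1; sign (−1)^1·+1^1·+1^1 = -1.
(a,b)_∞: sgn(-121737)=−, sgn(164703)=+, so +1.
(a,b)_5: α=2, u≡2; β=0, v≡3 (mod 5); (2|5)=-1, (3|5)=-1; sign (−1)^0·-1^0·-1^2 = +1.
Ram(-121737, 164703) = {2, 7, 11, 17}; no ℚ_2-point on the conic.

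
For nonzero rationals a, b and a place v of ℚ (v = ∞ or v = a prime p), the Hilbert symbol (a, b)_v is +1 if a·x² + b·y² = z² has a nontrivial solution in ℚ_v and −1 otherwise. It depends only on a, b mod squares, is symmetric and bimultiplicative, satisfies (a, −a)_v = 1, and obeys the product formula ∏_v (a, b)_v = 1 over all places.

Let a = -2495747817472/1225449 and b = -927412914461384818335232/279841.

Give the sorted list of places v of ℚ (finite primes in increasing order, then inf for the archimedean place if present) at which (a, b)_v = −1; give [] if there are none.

(a, b) ≡ (-3108742, -5278) mod (ℚ^×)²; places V = {2, 3, 7, 13, 19, 23, 29, 31, 41, ∞}.
(a,b)_23: α=0, u≡11; β=-4, v≡18 (mod 23); (11|23)=-1, (18|23)=+1; sign (−1)^0·-1^-4·+1^0 = +1.
(a,b)_13: α=1, u≡10; β=5, v≡4 (mod 13); (10|13)=+1, (4|13)=+1; sign (−1)^0·+1^5·+1^1 = +1.
(a,b)_31: α=1, u≡21; β=2, v≡6 (mod 31); (21|31)=-1, (6|31)=-1; sign (−1)^0·-1^2·-1^1 = -1.
(a,b)_3: α=-6, u≡2; β=0, v≡2 (mod 3); (2|3)=-1, (2|3)=-1; sign (−1)^0·-1^0·-1^-6 = +1.
(a,b)_7: α=3, u≡1; β=3, v≡4 (mod 7); (1|7)=+1, (4|7)=+1; sign (−1)^1·+1^3·+1^3 = -1.
(a,b)_∞: sgn(-3108742)=−, sgn(-5278)=−, so -1.
(a,b)_29: α=1, u≡17; β=3, v≡26 (mod 29); (17|29)=-1, (26|29)=-1; sign (−1)^0·-1^3·-1^1 = +1.
(a,b)_2: α=15, β=9; u≡5, v≡1 (mod 8); ε(u)ε(v)=0·0, αω(v)=15·0, βω(u)=9·1; sum ≡ 1  ⇒  -1.
(a,b)_41: α=-2, u≡37; β=2, v≡15 (mod 41); (37|41)=+1, (15|41)=-1; sign (−1)^0·+1^2·-1^-2 = +1.
(a,b)_19: α=1, u≡15; β=2, v≡5 (mod 19); (15|19)=-1, (5|19)=+1; sign (−1)^0·-1^2·+1^1 = +1.
(-3108742, -5278 / ℚ) ramifies at {2, 7, 31, ∞}: a division algebra.

[2, 7, 31, inf]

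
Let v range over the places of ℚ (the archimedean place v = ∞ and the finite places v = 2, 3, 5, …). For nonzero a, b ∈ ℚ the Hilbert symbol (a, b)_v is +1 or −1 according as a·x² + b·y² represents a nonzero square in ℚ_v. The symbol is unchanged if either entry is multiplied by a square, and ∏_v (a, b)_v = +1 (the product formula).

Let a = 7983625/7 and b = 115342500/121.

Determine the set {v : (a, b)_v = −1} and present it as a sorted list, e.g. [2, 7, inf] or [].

[5, 13]

(a, b) ≡ (7735, 273) mod (ℚ^×)²; places V = {2, 3, 5, 7, 11, 13, 17, ∞}.
(a,b)_3: α=0, u≡1; β=1, v≡1 (mod 3); (1|3)=+1, (1|3)=+1; sign (−1)^0·+1^1·+1^0 = +1.
(a,b)_5: α=3, u≡2; β=4, v≡3 (mod 5); (2|5)=-1, (3|5)=-1; sign (−1)^0·-1^4·-1^3 = -1.
(a,b)_13: α=1, u≡10; β=3, v≡8 (mod 13); (10|13)=+1, (8|13)=-1; sign (−1)^0·+1^3·-1^1 = -1.
(a,b)_2: α=0, β=2; u≡7, v≡1 (mod 8); ε(u)ε(v)=1·0, αω(v)=0·0, βω(u)=2·0; sum ≡ 0  ⇒  +1.
(a,b)_7: α=-1, u≡6; β=1, v≡2 (mod 7); (6|7)=-1, (2|7)=+1; sign (−1)^1·-1^1·+1^-1 = +1.
(a,b)_17: α=3, u≡16; β=0, v≡8 (mod 17); (16|17)=+1, (8|17)=+1; sign (−1)^0·+1^0·+1^3 = +1.
(a,b)_11: α=0, u≡8; β=-2, v≡9 (mod 11); (8|11)=-1, (9|11)=+1; sign (−1)^0·-1^-2·+1^0 = +1.
(a,b)_∞: sgn(7735)=+, sgn(273)=+, so +1.
|Ram(7735, 273)| = 2, even; anisotropic at {5, 13}.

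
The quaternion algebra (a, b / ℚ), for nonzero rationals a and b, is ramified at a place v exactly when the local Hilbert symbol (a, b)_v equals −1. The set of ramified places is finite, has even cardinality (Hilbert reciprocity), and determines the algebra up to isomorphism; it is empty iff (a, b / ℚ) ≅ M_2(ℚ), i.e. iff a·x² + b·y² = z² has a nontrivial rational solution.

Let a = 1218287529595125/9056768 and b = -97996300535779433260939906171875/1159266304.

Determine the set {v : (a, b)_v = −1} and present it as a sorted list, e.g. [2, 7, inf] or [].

[2, 5, 17, 29]

Mod squares: a ≡ 18798090, b ≡ -310155. Check v ∈ {∞, 2, 3, 5, 7, 11, 13, 17, 19, 23, 29, 31, 41}.
v=17: a=17^1·(≡3), b=17^2·(≡5) mod 17; (3|17)=-1, (5|17)=-1; (−1)^{1·2·8}·(-1)^2·(-1)^1 = -1.
v=2: v_2(a)=-9, v_2(b)=-16; units ≡ 5, 5 (mod 8); ε·ε+αω+βω = 0·0+-9·1+-16·1 ≡ 1  ⇒  (a,b)_2 = -1.
v=∞: 18798090 > 0 and -310155 < 0  ⇒  (a,b)_∞ = +1.
v=29: a=29^1·(≡26), b=29^3·(≡6) mod 29; (26|29)=-1, (6|29)=+1; (−1)^{1·3·14}·(-1)^3·(+1)^1 = -1.
v=5: a=5^3·(≡2), b=5^7·(≡4) mod 5; (2|5)=-1, (4|5)=+1; (−1)^{3·7·2}·(-1)^7·(+1)^3 = -1.
v=31: a=31^1·(≡26), b=31^3·(≡8) mod 31; (26|31)=-1, (8|31)=+1; (−1)^{1·3·15}·(-1)^3·(+1)^1 = +1.
v=13: a=13^0·(≡9), b=13^2·(≡10) mod 13; (9|13)=+1, (10|13)=+1; (−1)^{0·2·6}·(+1)^2·(+1)^0 = +1.
v=41: a=41^1·(≡15), b=41^2·(≡39) mod 41; (15|41)=-1, (39|41)=+1; (−1)^{1·2·20}·(-1)^2·(+1)^1 = +1.
v=23: a=23^2·(≡13), b=23^5·(≡18) mod 23; (13|23)=+1, (18|23)=+1; (−1)^{2·5·11}·(+1)^5·(+1)^2 = +1.
v=7: a=7^-2·(≡6), b=7^-2·(≡4) mod 7; (6|7)=-1, (4|7)=+1; (−1)^{-2·-2·3}·(-1)^-2·(+1)^-2 = +1.
v=19: a=19^-2·(≡3), b=19^-2·(≡11) mod 19; (3|19)=-1, (11|19)=+1; (−1)^{-2·-2·9}·(-1)^-2·(+1)^-2 = +1.
v=3: a=3^5·(≡2), b=3^3·(≡1) mod 3; (2|3)=-1, (1|3)=+1; (−1)^{5·3·1}·(-1)^3·(+1)^5 = +1.
v=11: a=11^2·(≡3), b=11^2·(≡9) mod 11; (3|11)=+1, (9|11)=+1; (−1)^{2·2·5}·(+1)^2·(+1)^2 = +1.
|Ram(18798090, -310155)| = 4, even; anisotropic at {2, 5, 17, 29}.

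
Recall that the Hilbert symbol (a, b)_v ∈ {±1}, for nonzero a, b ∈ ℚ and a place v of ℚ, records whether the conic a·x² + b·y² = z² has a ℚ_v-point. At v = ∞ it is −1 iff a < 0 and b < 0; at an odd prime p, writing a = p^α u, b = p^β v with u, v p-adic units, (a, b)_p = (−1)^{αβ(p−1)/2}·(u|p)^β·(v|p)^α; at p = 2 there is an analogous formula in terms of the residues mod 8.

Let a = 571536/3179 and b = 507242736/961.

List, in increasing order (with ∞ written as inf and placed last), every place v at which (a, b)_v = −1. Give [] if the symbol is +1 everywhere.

Mod squares: a ≡ 11, b ≡ 391391. Check v ∈ {∞, 2, 3, 7, 11, 13, 17, 23, 31}.
v=13: a=13^0·(≡8), b=13^1·(≡9) mod 13; (8|13)=-1, (9|13)=+1; (−1)^{0·1·6}·(-1)^1·(+1)^0 = -1.
v=17: a=17^-2·(≡12), b=17^1·(≡6) mod 17; (12|17)=-1, (6|17)=-1; (−1)^{-2·1·8}·(-1)^1·(-1)^-2 = -1.
v=31: a=31^0·(≡3), b=31^-2·(≡28) mod 31; (3|31)=-1, (28|31)=+1; (−1)^{0·-2·15}·(-1)^-2·(+1)^0 = +1.
v=∞: 11 > 0 and 391391 > 0  ⇒  (a,b)_∞ = +1.
v=11: a=11^-1·(≡3), b=11^1·(≡2) mod 11; (3|11)=+1, (2|11)=-1; (−1)^{-1·1·5}·(+1)^1·(-1)^-1 = +1.
v=2: v_2(a)=4, v_2(b)=4; units ≡ 3, 7 (mod 8); ε·ε+αω+βω = 1·1+4·0+4·1 ≡ 1  ⇒  (a,b)_2 = -1.
v=7: a=7^2·(≡2), b=7^1·(≡2) mod 7; (2|7)=+1, (2|7)=+1; (−1)^{2·1·3}·(+1)^1·(+1)^2 = +1.
v=3: a=3^6·(≡2), b=3^4·(≡2) mod 3; (2|3)=-1, (2|3)=-1; (−1)^{6·4·1}·(-1)^4·(-1)^6 = +1.
v=23: a=23^0·(≡11), b=23^1·(≡14) mod 23; (11|23)=-1, (14|23)=-1; (−1)^{0·1·11}·(-1)^1·(-1)^0 = -1.
Ram(11, 391391) = {2, 13, 17, 23}; no ℚ_2-point on the conic.

[2, 13, 17, 23]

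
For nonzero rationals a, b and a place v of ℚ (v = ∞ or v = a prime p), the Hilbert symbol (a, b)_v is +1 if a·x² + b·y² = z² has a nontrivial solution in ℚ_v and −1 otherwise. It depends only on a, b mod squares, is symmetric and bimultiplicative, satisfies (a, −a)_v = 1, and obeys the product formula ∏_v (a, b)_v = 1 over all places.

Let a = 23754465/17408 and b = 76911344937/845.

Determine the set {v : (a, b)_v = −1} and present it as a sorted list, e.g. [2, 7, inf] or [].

Mod squares: a ≡ 11305, b ≡ 13685. Check v ∈ {∞, 2, 3, 5, 7, 13, 17, 19, 23, 31}.
v=3: a=3^6·(≡1), b=3^4·(≡2) mod 3; (1|3)=+1, (2|3)=-1; (−1)^{6·4·1}·(+1)^4·(-1)^6 = +1.
v=19: a=19^1·(≡4), b=19^2·(≡4) mod 19; (4|19)=+1, (4|19)=+1; (−1)^{1·2·9}·(+1)^2·(+1)^1 = +1.
v=2: v_2(a)=-10, v_2(b)=0; units ≡ 1, 5 (mod 8); ε·ε+αω+βω = 0·0+-10·1+0·0 ≡ 0  ⇒  (a,b)_2 = +1.
v=17: a=17^-1·(≡2), b=17^1·(≡6) mod 17; (2|17)=+1, (6|17)=-1; (−1)^{-1·1·8}·(+1)^1·(-1)^-1 = -1.
v=5: a=5^1·(≡1), b=5^-1·(≡3) mod 5; (1|5)=+1, (3|5)=-1; (−1)^{1·-1·2}·(+1)^-1·(-1)^1 = -1.
v=31: a=31^0·(≡22), b=31^2·(≡9) mod 31; (22|31)=-1, (9|31)=+1; (−1)^{0·2·15}·(-1)^2·(+1)^0 = +1.
v=23: a=23^0·(≡9), b=23^1·(≡19) mod 23; (9|23)=+1, (19|23)=-1; (−1)^{0·1·11}·(+1)^1·(-1)^0 = +1.
v=7: a=7^3·(≡3), b=7^1·(≡2) mod 7; (3|7)=-1, (2|7)=+1; (−1)^{3·1·3}·(-1)^1·(+1)^3 = +1.
v=∞: 11305 > 0 and 13685 > 0  ⇒  (a,b)_∞ = +1.
v=13: a=13^0·(≡7), b=13^-2·(≡10) mod 13; (7|13)=-1, (10|13)=+1; (−1)^{0·-2·6}·(-1)^-2·(+1)^0 = +1.
|Ram(11305, 13685)| = 2, even; anisotropic at {5, 17}.

[5, 17]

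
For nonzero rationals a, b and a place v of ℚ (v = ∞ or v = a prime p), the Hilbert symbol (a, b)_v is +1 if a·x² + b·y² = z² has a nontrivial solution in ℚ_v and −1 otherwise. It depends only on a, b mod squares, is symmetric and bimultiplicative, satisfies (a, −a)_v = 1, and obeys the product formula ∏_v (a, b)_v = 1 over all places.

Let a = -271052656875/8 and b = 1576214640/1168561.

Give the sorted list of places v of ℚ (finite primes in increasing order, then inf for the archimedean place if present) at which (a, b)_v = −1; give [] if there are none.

[3, 5, 7, 11]

Mod squares: a ≡ -22, b ≡ 15015. Check v ∈ {∞, 2, 3, 5, 7, 11, 13, 23, 47}.
v=47: a=47^0·(≡42), b=47^-2·(≡38) mod 47; (42|47)=+1, (38|47)=-1; (−1)^{0·-2·23}·(+1)^-2·(-1)^0 = +1.
v=2: v_2(a)=-3, v_2(b)=4; units ≡ 5, 7 (mod 8); ε·ε+αω+βω = 0·1+-3·0+4·1 ≡ 0  ⇒  (a,b)_2 = +1.
v=5: a=5^4·(≡3), b=5^1·(≡3) mod 5; (3|5)=-1, (3|5)=-1; (−1)^{4·1·2}·(-1)^1·(-1)^4 = -1.
v=13: a=13^2·(≡1), b=13^1·(≡6) mod 13; (1|13)=+1, (6|13)=-1; (−1)^{2·1·6}·(+1)^1·(-1)^2 = +1.
v=11: a=11^1·(≡1), b=11^1·(≡4) mod 11; (1|11)=+1, (4|11)=+1; (−1)^{1·1·5}·(+1)^1·(+1)^1 = -1.
v=23: a=23^2·(≡8), b=23^-2·(≡7) mod 23; (8|23)=+1, (7|23)=-1; (−1)^{2·-2·11}·(+1)^-2·(-1)^2 = +1.
v=∞: -22 < 0 and 15015 > 0  ⇒  (a,b)_∞ = +1.
v=7: a=7^2·(≡6), b=7^1·(≡6) mod 7; (6|7)=-1, (6|7)=-1; (−1)^{2·1·3}·(-1)^1·(-1)^2 = -1.
v=3: a=3^2·(≡2), b=3^9·(≡1) mod 3; (2|3)=-1, (1|3)=+1; (−1)^{2·9·1}·(-1)^9·(+1)^2 = -1.
(-22, 15015 / ℚ) ramifies at {3, 5, 7, 11}: a division algebra.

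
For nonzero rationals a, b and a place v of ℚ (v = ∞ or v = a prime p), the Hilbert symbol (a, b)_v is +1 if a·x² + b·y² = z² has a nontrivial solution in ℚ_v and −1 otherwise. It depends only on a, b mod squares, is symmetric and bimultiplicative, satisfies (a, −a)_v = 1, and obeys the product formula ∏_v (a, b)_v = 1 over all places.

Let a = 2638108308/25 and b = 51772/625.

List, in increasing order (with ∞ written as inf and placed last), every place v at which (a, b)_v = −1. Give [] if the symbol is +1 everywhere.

Mod squares: a ≡ 5450637, b ≡ 7. Check v ∈ {∞, 2, 3, 5, 7, 11, 29, 31, 43, 47}.
v=31: a=31^1·(≡21), b=31^0·(≡19) mod 31; (21|31)=-1, (19|31)=+1; (−1)^{1·0·15}·(-1)^0·(+1)^1 = +1.
v=5: a=5^-2·(≡3), b=5^-4·(≡2) mod 5; (3|5)=-1, (2|5)=-1; (−1)^{-2·-4·2}·(-1)^-4·(-1)^-2 = +1.
v=29: a=29^1·(≡9), b=29^0·(≡24) mod 29; (9|29)=+1, (24|29)=+1; (−1)^{1·0·14}·(+1)^0·(+1)^1 = +1.
v=2: v_2(a)=2, v_2(b)=2; units ≡ 5, 7 (mod 8); ε·ε+αω+βω = 0·1+2·0+2·1 ≡ 0  ⇒  (a,b)_2 = +1.
v=∞: 5450637 > 0 and 7 > 0  ⇒  (a,b)_∞ = +1.
v=43: a=43^1·(≡15), b=43^2·(≡33) mod 43; (15|43)=+1, (33|43)=-1; (−1)^{1·2·21}·(+1)^2·(-1)^1 = -1.
v=11: a=11^2·(≡3), b=11^0·(≡8) mod 11; (3|11)=+1, (8|11)=-1; (−1)^{2·0·5}·(+1)^0·(-1)^2 = +1.
v=7: a=7^0·(≡6), b=7^1·(≡2) mod 7; (6|7)=-1, (2|7)=+1; (−1)^{0·1·3}·(-1)^1·(+1)^0 = -1.
v=47: a=47^1·(≡33), b=47^0·(≡32) mod 47; (33|47)=-1, (32|47)=+1; (−1)^{1·0·23}·(-1)^0·(+1)^1 = +1.
v=3: a=3^1·(≡1), b=3^0·(≡1) mod 3; (1|3)=+1, (1|3)=+1; (−1)^{1·0·1}·(+1)^0·(+1)^1 = +1.
(5450637, 7 / ℚ) ramifies at {7, 43}: a division algebra.

[7, 43]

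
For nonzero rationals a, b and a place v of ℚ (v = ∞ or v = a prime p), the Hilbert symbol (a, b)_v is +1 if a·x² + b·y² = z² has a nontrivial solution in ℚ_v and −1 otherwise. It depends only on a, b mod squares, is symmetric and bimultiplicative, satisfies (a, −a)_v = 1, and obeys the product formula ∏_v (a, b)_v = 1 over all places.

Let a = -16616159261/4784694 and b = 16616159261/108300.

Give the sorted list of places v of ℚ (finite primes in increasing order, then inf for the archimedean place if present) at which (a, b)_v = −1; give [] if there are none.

[3, 13]

(a, b) ≡ (-1326, 663) mod (ℚ^×)²; places V = {2, 3, 5, 13, 17, 19, 23, 29, 47, ∞}.
(a,b)_3: α=-1, u≡2; β=-1, v≡2 (mod 3); (2|3)=-1, (2|3)=-1; sign (−1)^1·-1^-1·-1^-1 = -1.
(a,b)_47: α=-2, u≡42; β=0, v≡33 (mod 47); (42|47)=+1, (33|47)=-1; sign (−1)^0·+1^0·-1^-2 = +1.
(a,b)_2: α=-1, β=-2; u≡1, v≡7 (mod 8); ε(u)ε(v)=0·1, αω(v)=-1·0, βω(u)=-2·0; sum ≡ 0  ⇒  +1.
(a,b)_19: α=-2, u≡7; β=-2, v≡5 (mod 19); (7|19)=+1, (5|19)=+1; sign (−1)^0·+1^-2·+1^-2 = +1.
(a,b)_23: α=2, u≡4; β=2, v≡22 (mod 23); (4|23)=+1, (22|23)=-1; sign (−1)^0·+1^2·-1^2 = +1.
(a,b)_5: α=0, u≡1; β=-2, v≡3 (mod 5); (1|5)=+1, (3|5)=-1; sign (−1)^0·+1^-2·-1^0 = +1.
(a,b)_17: α=1, u≡14; β=1, v≡3 (mod 17); (14|17)=-1, (3|17)=-1; sign (−1)^0·-1^1·-1^1 = +1.
(a,b)_13: α=3, u≡8; β=3, v≡9 (mod 13); (8|13)=-1, (9|13)=+1; sign (−1)^0·-1^3·+1^3 = -1.
(a,b)_29: α=2, u≡15; β=2, v≡13 (mod 29); (15|29)=-1, (13|29)=+1; sign (−1)^0·-1^2·+1^2 = +1.
(a,b)_∞: sgn(-1326)=−, sgn(663)=+, so +1.
(-1326, 663 / ℚ) ramifies at {3, 13}: a division algebra.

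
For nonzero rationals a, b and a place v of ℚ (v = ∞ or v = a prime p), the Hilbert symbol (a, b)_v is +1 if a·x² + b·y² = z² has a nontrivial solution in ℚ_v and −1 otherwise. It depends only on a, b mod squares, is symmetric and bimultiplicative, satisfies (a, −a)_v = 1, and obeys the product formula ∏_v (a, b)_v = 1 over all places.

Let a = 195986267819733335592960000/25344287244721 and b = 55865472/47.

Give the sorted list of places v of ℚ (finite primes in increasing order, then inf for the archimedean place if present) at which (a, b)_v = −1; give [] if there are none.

[3, 47]

Mod squares: a ≡ 15314, b ≡ 113646. Check v ∈ {∞, 2, 3, 5, 13, 19, 31, 43, 47, 53}.
v=19: a=19^5·(≡8), b=19^2·(≡6) mod 19; (8|19)=-1, (6|19)=+1; (−1)^{5·2·9}·(-1)^2·(+1)^5 = +1.
v=3: a=3^10·(≡2), b=3^1·(≡1) mod 3; (2|3)=-1, (1|3)=+1; (−1)^{10·1·1}·(-1)^1·(+1)^10 = -1.
v=43: a=43^-2·(≡15), b=43^0·(≡11) mod 43; (15|43)=+1, (11|43)=+1; (−1)^{-2·0·21}·(+1)^0·(+1)^-2 = +1.
v=2: v_2(a)=15, v_2(b)=7; units ≡ 1, 7 (mod 8); ε·ε+αω+βω = 0·1+15·0+7·0 ≡ 0  ⇒  (a,b)_2 = +1.
v=5: a=5^4·(≡1), b=5^0·(≡1) mod 5; (1|5)=+1, (1|5)=+1; (−1)^{4·0·2}·(+1)^0·(+1)^4 = +1.
v=∞: 15314 > 0 and 113646 > 0  ⇒  (a,b)_∞ = +1.
v=47: a=47^-4·(≡45), b=47^-1·(≡3) mod 47; (45|47)=-1, (3|47)=+1; (−1)^{-4·-1·23}·(-1)^-1·(+1)^-4 = -1.
v=13: a=13^3·(≡11), b=13^1·(≡8) mod 13; (11|13)=-1, (8|13)=-1; (−1)^{3·1·6}·(-1)^1·(-1)^3 = +1.
v=31: a=31^3·(≡22), b=31^1·(≡9) mod 31; (22|31)=-1, (9|31)=+1; (−1)^{3·1·15}·(-1)^1·(+1)^3 = +1.
v=53: a=53^-2·(≡39), b=53^0·(≡22) mod 53; (39|53)=-1, (22|53)=-1; (−1)^{-2·0·26}·(-1)^0·(-1)^-2 = +1.
(15314, 113646 / ℚ) ramifies at {3, 47}: a division algebra.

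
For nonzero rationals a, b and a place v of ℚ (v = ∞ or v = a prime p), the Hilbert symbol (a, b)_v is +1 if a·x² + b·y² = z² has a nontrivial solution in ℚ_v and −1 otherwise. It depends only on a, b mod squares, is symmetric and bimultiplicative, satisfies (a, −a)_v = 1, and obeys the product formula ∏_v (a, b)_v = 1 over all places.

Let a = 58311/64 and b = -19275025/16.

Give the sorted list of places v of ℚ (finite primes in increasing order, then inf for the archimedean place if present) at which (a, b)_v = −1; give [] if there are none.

(a, b) ≡ (6479, -771001) mod (ℚ^×)²; places V = {2, 3, 5, 7, 11, 17, 19, 31, ∞}.
(a,b)_17: α=0, u≡4; β=1, v≡10 (mod 17); (4|17)=+1, (10|17)=-1; sign (−1)^0·+1^1·-1^0 = +1.
(a,b)_3: α=2, u≡2; β=0, v≡2 (mod 3); (2|3)=-1, (2|3)=-1; sign (−1)^0·-1^0·-1^2 = +1.
(a,b)_5: α=0, u≡4; β=2, v≡4 (mod 5); (4|5)=+1, (4|5)=+1; sign (−1)^0·+1^2·+1^0 = +1.
(a,b)_11: α=1, u≡6; β=1, v≡5 (mod 11); (6|11)=-1, (5|11)=+1; sign (−1)^1·-1^1·+1^1 = +1.
(a,b)_19: α=1, u≡15; β=1, v≡9 (mod 19); (15|19)=-1, (9|19)=+1; sign (−1)^1·-1^1·+1^1 = +1.
(a,b)_∞: sgn(6479)=+, sgn(-771001)=−, so +1.
(a,b)_2: α=-6, β=-4; u≡7, v≡7 (mod 8); ε(u)ε(v)=1·1, αω(v)=-6·0, βω(u)=-4·0; sum ≡ 1  ⇒  -1.
(a,b)_31: α=1, u≡26; β=1, v≡15 (mod 31); (26|31)=-1, (15|31)=-1; sign (−1)^1·-1^1·-1^1 = -1.
(a,b)_7: α=0, u≡1; β=1, v≡4 (mod 7); (1|7)=+1, (4|7)=+1; sign (−1)^0·+1^1·+1^0 = +1.
Ram(6479, -771001) = {2, 31}; no ℚ_2-point on the conic.

[2, 31]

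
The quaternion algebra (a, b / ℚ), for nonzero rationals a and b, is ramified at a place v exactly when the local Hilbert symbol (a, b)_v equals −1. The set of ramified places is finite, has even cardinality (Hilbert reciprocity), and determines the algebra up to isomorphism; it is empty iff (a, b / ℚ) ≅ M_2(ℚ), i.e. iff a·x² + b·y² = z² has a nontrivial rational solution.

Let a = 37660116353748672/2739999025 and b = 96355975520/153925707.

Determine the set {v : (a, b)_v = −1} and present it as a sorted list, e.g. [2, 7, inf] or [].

Mod squares: a ≡ 3, b ≡ 690. Check v ∈ {∞, 2, 3, 5, 7, 13, 17, 19, 23, 29, 43}.
v=13: a=13^0·(≡3), b=13^-2·(≡9) mod 13; (3|13)=+1, (9|13)=+1; (−1)^{0·-2·6}·(+1)^-2·(+1)^0 = +1.
v=7: a=7^4·(≡6), b=7^2·(≡2) mod 7; (6|7)=-1, (2|7)=+1; (−1)^{4·2·3}·(-1)^2·(+1)^4 = +1.
v=∞: 3 > 0 and 690 > 0  ⇒  (a,b)_∞ = +1.
v=17: a=17^4·(≡11), b=17^2·(≡5) mod 17; (11|17)=-1, (5|17)=-1; (−1)^{4·2·8}·(-1)^2·(-1)^4 = +1.
v=5: a=5^-2·(≡2), b=5^1·(≡2) mod 5; (2|5)=-1, (2|5)=-1; (−1)^{-2·1·2}·(-1)^1·(-1)^-2 = -1.
v=19: a=19^-4·(≡10), b=19^-2·(≡11) mod 19; (10|19)=-1, (11|19)=+1; (−1)^{-4·-2·9}·(-1)^-2·(+1)^-4 = +1.
v=3: a=3^1·(≡1), b=3^-1·(≡2) mod 3; (1|3)=+1, (2|3)=-1; (−1)^{1·-1·1}·(+1)^-1·(-1)^1 = +1.
v=29: a=29^-2·(≡21), b=29^-2·(≡20) mod 29; (21|29)=-1, (20|29)=+1; (−1)^{-2·-2·14}·(-1)^-2·(+1)^-2 = +1.
v=23: a=23^2·(≡1), b=23^1·(≡17) mod 23; (1|23)=+1, (17|23)=-1; (−1)^{2·1·11}·(+1)^1·(-1)^2 = +1.
v=43: a=43^2·(≡2), b=43^2·(≡30) mod 43; (2|43)=-1, (30|43)=-1; (−1)^{2·2·21}·(-1)^2·(-1)^2 = +1.
v=2: v_2(a)=6, v_2(b)=5; units ≡ 3, 1 (mod 8); ε·ε+αω+βω = 1·0+6·0+5·1 ≡ 1  ⇒  (a,b)_2 = -1.
(3, 690 / ℚ) ramifies at {2, 5}: a division algebra.

[2, 5]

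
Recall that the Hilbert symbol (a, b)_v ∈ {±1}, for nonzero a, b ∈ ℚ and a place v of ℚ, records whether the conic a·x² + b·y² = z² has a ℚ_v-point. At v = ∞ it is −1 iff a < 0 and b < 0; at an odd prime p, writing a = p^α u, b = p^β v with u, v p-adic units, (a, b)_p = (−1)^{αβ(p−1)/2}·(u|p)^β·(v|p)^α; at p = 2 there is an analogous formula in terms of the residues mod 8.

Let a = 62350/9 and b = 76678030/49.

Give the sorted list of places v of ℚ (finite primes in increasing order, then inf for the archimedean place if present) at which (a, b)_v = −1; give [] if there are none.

[2, 11, 13, 43]

Mod squares: a ≡ 2494, b ≡ 41470. Check v ∈ {∞, 2, 3, 5, 7, 11, 13, 29, 43}.
v=∞: 2494 > 0 and 41470 > 0  ⇒  (a,b)_∞ = +1.
v=2: v_2(a)=1, v_2(b)=1; units ≡ 7, 7 (mod 8); ε·ε+αω+βω = 1·1+1·0+1·0 ≡ 1  ⇒  (a,b)_2 = -1.
v=5: a=5^2·(≡1), b=5^1·(≡4) mod 5; (1|5)=+1, (4|5)=+1; (−1)^{2·1·2}·(+1)^1·(+1)^2 = +1.
v=13: a=13^0·(≡6), b=13^1·(≡8) mod 13; (6|13)=-1, (8|13)=-1; (−1)^{0·1·6}·(-1)^1·(-1)^0 = -1.
v=11: a=11^0·(≡10), b=11^1·(≡6) mod 11; (10|11)=-1, (6|11)=-1; (−1)^{0·1·5}·(-1)^1·(-1)^0 = -1.
v=29: a=29^1·(≡23), b=29^1·(≡7) mod 29; (23|29)=+1, (7|29)=+1; (−1)^{1·1·14}·(+1)^1·(+1)^1 = +1.
v=7: a=7^0·(≡4), b=7^-2·(≡2) mod 7; (4|7)=+1, (2|7)=+1; (−1)^{0·-2·3}·(+1)^-2·(+1)^0 = +1.
v=43: a=43^1·(≡13), b=43^2·(≡3) mod 43; (13|43)=+1, (3|43)=-1; (−1)^{1·2·21}·(+1)^2·(-1)^1 = -1.
v=3: a=3^-2·(≡1), b=3^0·(≡1) mod 3; (1|3)=+1, (1|3)=+1; (−1)^{-2·0·1}·(+1)^0·(+1)^-2 = +1.
(2494, 41470 / ℚ) ramifies at {2, 11, 13, 43}: a division algebra.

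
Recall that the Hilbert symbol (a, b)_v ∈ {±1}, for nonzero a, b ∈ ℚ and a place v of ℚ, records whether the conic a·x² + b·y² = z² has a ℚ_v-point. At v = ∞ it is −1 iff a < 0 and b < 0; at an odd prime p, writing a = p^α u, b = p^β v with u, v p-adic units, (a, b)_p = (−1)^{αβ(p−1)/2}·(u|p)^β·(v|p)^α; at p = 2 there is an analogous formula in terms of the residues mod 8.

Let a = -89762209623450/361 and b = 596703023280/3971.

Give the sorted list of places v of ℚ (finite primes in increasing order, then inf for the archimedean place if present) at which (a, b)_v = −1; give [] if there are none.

[3, 5, 7, 11]

Mod squares: a ≡ -42, b ≡ 6545. Check v ∈ {∞, 2, 3, 5, 7, 11, 13, 17, 19, 29}.
v=5: a=5^2·(≡2), b=5^1·(≡1) mod 5; (2|5)=-1, (1|5)=+1; (−1)^{2·1·2}·(-1)^1·(+1)^2 = -1.
v=2: v_2(a)=1, v_2(b)=4; units ≡ 3, 1 (mod 8); ε·ε+αω+βω = 1·0+1·0+4·1 ≡ 0  ⇒  (a,b)_2 = +1.
v=7: a=7^5·(≡2), b=7^3·(≡2) mod 7; (2|7)=+1, (2|7)=+1; (−1)^{5·3·3}·(+1)^3·(+1)^5 = -1.
v=11: a=11^0·(≡6), b=11^-1·(≡5) mod 11; (6|11)=-1, (5|11)=+1; (−1)^{0·-1·5}·(-1)^-1·(+1)^0 = -1.
v=3: a=3^7·(≡1), b=3^2·(≡2) mod 3; (1|3)=+1, (2|3)=-1; (−1)^{7·2·1}·(+1)^2·(-1)^7 = -1.
v=∞: -42 < 0 and 6545 > 0  ⇒  (a,b)_∞ = +1.
v=19: a=19^-2·(≡3), b=19^-2·(≡5) mod 19; (3|19)=-1, (5|19)=+1; (−1)^{-2·-2·9}·(-1)^-2·(+1)^-2 = +1.
v=17: a=17^2·(≡8), b=17^1·(≡6) mod 17; (8|17)=+1, (6|17)=-1; (−1)^{2·1·8}·(+1)^1·(-1)^2 = +1.
v=13: a=13^2·(≡12), b=13^2·(≡7) mod 13; (12|13)=+1, (7|13)=-1; (−1)^{2·2·6}·(+1)^2·(-1)^2 = +1.
v=29: a=29^0·(≡13), b=29^2·(≡4) mod 29; (13|29)=+1, (4|29)=+1; (−1)^{0·2·14}·(+1)^2·(+1)^0 = +1.
(-42, 6545 / ℚ) ramifies at {3, 5, 7, 11}: a division algebra.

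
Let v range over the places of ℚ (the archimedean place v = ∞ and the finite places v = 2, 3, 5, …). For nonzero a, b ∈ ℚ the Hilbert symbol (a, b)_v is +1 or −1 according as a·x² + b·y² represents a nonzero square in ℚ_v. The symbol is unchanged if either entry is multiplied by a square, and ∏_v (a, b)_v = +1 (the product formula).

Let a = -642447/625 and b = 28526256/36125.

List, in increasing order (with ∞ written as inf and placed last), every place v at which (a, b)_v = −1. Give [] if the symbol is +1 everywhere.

Mod squares: a ≡ -247, b ≡ 110055. Check v ∈ {∞, 2, 3, 5, 11, 13, 17, 19, 23, 29}.
v=17: a=17^2·(≡16), b=17^-2·(≡3) mod 17; (16|17)=+1, (3|17)=-1; (−1)^{2·-2·8}·(+1)^-2·(-1)^2 = +1.
v=2: v_2(a)=0, v_2(b)=4; units ≡ 1, 7 (mod 8); ε·ε+αω+βω = 0·1+0·0+4·0 ≡ 0  ⇒  (a,b)_2 = +1.
v=5: a=5^-4·(≡3), b=5^-3·(≡4) mod 5; (3|5)=-1, (4|5)=+1; (−1)^{-4·-3·2}·(-1)^-3·(+1)^-4 = -1.
v=∞: -247 < 0 and 110055 > 0  ⇒  (a,b)_∞ = +1.
v=23: a=23^0·(≡3), b=23^1·(≡9) mod 23; (3|23)=+1, (9|23)=+1; (−1)^{0·1·11}·(+1)^1·(+1)^0 = +1.
v=29: a=29^0·(≡3), b=29^1·(≡5) mod 29; (3|29)=-1, (5|29)=+1; (−1)^{0·1·14}·(-1)^1·(+1)^0 = -1.
v=11: a=11^0·(≡7), b=11^1·(≡2) mod 11; (7|11)=-1, (2|11)=-1; (−1)^{0·1·5}·(-1)^1·(-1)^0 = -1.
v=13: a=13^1·(≡7), b=13^0·(≡4) mod 13; (7|13)=-1, (4|13)=+1; (−1)^{1·0·6}·(-1)^0·(+1)^1 = +1.
v=19: a=19^1·(≡6), b=19^0·(≡6) mod 19; (6|19)=+1, (6|19)=+1; (−1)^{1·0·9}·(+1)^0·(+1)^1 = +1.
v=3: a=3^2·(≡2), b=3^5·(≡1) mod 3; (2|3)=-1, (1|3)=+1; (−1)^{2·5·1}·(-1)^5·(+1)^2 = -1.
Ram(-247, 110055) = {3, 5, 11, 29}; no ℚ_3-point on the conic.

[3, 5, 11, 29]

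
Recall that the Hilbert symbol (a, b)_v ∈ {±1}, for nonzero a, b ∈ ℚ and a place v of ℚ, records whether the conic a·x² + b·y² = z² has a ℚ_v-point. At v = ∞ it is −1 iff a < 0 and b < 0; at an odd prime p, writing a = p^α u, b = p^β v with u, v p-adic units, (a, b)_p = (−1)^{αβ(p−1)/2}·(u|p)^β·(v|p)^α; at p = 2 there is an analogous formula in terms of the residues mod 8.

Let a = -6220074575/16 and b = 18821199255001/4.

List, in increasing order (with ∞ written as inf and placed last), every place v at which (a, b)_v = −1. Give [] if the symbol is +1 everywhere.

[11, 23]

Mod squares: a ≡ -23, b ≡ 3289. Check v ∈ {∞, 2, 5, 11, 13, 23}.
v=5: a=5^2·(≡2), b=5^0·(≡4) mod 5; (2|5)=-1, (4|5)=+1; (−1)^{2·0·2}·(-1)^0·(+1)^2 = +1.
v=11: a=11^2·(≡2), b=11^3·(≡2) mod 11; (2|11)=-1, (2|11)=-1; (−1)^{2·3·5}·(-1)^3·(-1)^2 = -1.
v=∞: -23 < 0 and 3289 > 0  ⇒  (a,b)_∞ = +1.
v=2: v_2(a)=-4, v_2(b)=-2; units ≡ 1, 1 (mod 8); ε·ε+αω+βω = 0·0+-4·0+-2·0 ≡ 0  ⇒  (a,b)_2 = +1.
v=23: a=23^3·(≡17), b=23^5·(≡14) mod 23; (17|23)=-1, (14|23)=-1; (−1)^{3·5·11}·(-1)^5·(-1)^3 = -1.
v=13: a=13^2·(≡3), b=13^3·(≡5) mod 13; (3|13)=+1, (5|13)=-1; (−1)^{2·3·6}·(+1)^3·(-1)^2 = +1.
|Ram(-23, 3289)| = 2, even; anisotropic at {11, 23}.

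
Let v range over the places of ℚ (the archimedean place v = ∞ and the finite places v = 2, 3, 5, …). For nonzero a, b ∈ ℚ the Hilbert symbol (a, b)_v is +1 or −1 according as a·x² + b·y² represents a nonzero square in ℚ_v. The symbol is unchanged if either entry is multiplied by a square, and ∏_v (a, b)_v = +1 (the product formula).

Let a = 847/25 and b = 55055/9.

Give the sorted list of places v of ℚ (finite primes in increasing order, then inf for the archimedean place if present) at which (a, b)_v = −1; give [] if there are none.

(a, b) ≡ (7, 455) mod (ℚ^×)²; places V = {2, 3, 5, 7, 11, 13, ∞}.
(a,b)_7: α=1, u≡4; β=1, v≡2 (mod 7); (4|7)=+1, (2|7)=+1; sign (−1)^1·+1^1·+1^1 = -1.
(a,b)_11: α=2, u≡6; β=2, v≡9 (mod 11); (6|11)=-1, (9|11)=+1; sign (−1)^0·-1^2·+1^2 = +1.
(a,b)_∞: sgn(7)=+, sgn(455)=+, so +1.
(a,b)_5: α=-2, u≡2; β=1, v≡4 (mod 5); (2|5)=-1, (4|5)=+1; sign (−1)^0·-1^1·+1^-2 = -1.
(a,b)_3: α=0, u≡1; β=-2, v≡2 (mod 3); (1|3)=+1, (2|3)=-1; sign (−1)^0·+1^-2·-1^0 = +1.
(a,b)_2: α=0, β=0; u≡7, v≡7 (mod 8); ε(u)ε(v)=1·1, αω(v)=0·0, βω(u)=0·0; sum ≡ 1  ⇒  -1.
(a,b)_13: α=0, u≡11; β=1, v≡4 (mod 13); (11|13)=-1, (4|13)=+1; sign (−1)^0·-1^1·+1^0 = -1.
|Ram(7, 455)| = 4, even; anisotropic at {2, 5, 7, 13}.

[2, 5, 7, 13]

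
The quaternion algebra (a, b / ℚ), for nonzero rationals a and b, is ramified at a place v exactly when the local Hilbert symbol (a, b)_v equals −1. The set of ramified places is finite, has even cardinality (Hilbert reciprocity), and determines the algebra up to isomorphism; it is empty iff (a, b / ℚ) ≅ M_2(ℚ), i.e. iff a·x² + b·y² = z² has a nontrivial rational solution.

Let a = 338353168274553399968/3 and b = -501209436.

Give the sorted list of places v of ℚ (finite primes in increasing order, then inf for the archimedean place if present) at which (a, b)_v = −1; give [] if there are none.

(a, b) ≡ (36366, -2557191) mod (ℚ^×)²; places V = {2, 3, 7, 11, 13, 17, 19, 29, ∞}.
(a,b)_13: α=2, u≡5; β=1, v≡9 (mod 13); (5|13)=-1, (9|13)=+1; sign (−1)^0·-1^1·+1^2 = -1.
(a,b)_11: α=1, u≡6; β=0, v≡9 (mod 11); (6|11)=-1, (9|11)=+1; sign (−1)^0·-1^0·+1^1 = +1.
(a,b)_19: α=3, u≡3; β=1, v≡4 (mod 19); (3|19)=-1, (4|19)=+1; sign (−1)^1·-1^1·+1^3 = +1.
(a,b)_17: α=2, u≡11; β=1, v≡5 (mod 17); (11|17)=-1, (5|17)=-1; sign (−1)^0·-1^1·-1^2 = -1.
(a,b)_2: α=5, β=2; u≡7, v≡1 (mod 8); ε(u)ε(v)=1·0, αω(v)=5·0, βω(u)=2·0; sum ≡ 0  ⇒  +1.
(a,b)_3: α=-1, u≡2; β=1, v≡2 (mod 3); (2|3)=-1, (2|3)=-1; sign (−1)^1·-1^1·-1^-1 = -1.
(a,b)_29: α=3, u≡6; β=1, v≡17 (mod 29); (6|29)=+1, (17|29)=-1; sign (−1)^0·+1^1·-1^3 = -1.
(a,b)_∞: sgn(36366)=+, sgn(-2557191)=−, so +1.
(a,b)_7: α=6, u≡1; β=3, v≡5 (mod 7); (1|7)=+1, (5|7)=-1; sign (−1)^0·+1^3·-1^6 = +1.
Ram(36366, -2557191) = {3, 13, 17, 29}; no ℚ_3-point on the conic.

[3, 13, 17, 29]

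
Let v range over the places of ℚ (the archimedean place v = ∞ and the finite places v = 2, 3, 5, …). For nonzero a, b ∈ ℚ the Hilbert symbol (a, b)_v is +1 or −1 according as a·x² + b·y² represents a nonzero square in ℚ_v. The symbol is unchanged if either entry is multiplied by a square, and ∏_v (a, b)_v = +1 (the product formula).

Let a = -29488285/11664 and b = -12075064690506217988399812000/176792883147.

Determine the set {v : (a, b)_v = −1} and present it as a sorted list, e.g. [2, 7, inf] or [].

[2, 3, 7, 13, 17, inf]

(a, b) ≡ (-85, -510510) mod (ℚ^×)²; places V = {2, 3, 5, 7, 11, 13, 17, 19, 31, 37, ∞}.
(a,b)_37: α=0, u≡26; β=-2, v≡33 (mod 37); (26|37)=+1, (33|37)=+1; sign (−1)^0·+1^-2·+1^0 = +1.
(a,b)_11: α=0, u≡5; β=1, v≡10 (mod 11); (5|11)=+1, (10|11)=-1; sign (−1)^0·+1^1·-1^0 = +1.
(a,b)_17: α=1, u≡12; β=7, v≡13 (mod 17); (12|17)=-1, (13|17)=+1; sign (−1)^0·-1^7·+1^1 = -1.
(a,b)_∞: sgn(-85)=−, sgn(-510510)=−, so -1.
(a,b)_31: α=2, u≡20; β=6, v≡22 (mod 31); (20|31)=+1, (22|31)=-1; sign (−1)^0·+1^6·-1^2 = +1.
(a,b)_2: α=-4, β=5; u≡3, v≡1 (mod 8); ε(u)ε(v)=1·0, αω(v)=-4·0, βω(u)=5·1; sum ≡ 1  ⇒  -1.
(a,b)_5: α=1, u≡2; β=3, v≡2 (mod 5); (2|5)=-1, (2|5)=-1; sign (−1)^0·-1^3·-1^1 = +1.
(a,b)_19: α=2, u≡2; β=0, v≡17 (mod 19); (2|19)=-1, (17|19)=+1; sign (−1)^0·-1^0·+1^2 = +1.
(a,b)_7: α=0, u≡3; β=3, v≡6 (mod 7); (3|7)=-1, (6|7)=-1; sign (−1)^0·-1^3·-1^0 = -1.
(a,b)_3: α=-6, u≡2; β=-17, v≡2 (mod 3); (2|3)=-1, (2|3)=-1; sign (−1)^0·-1^-17·-1^-6 = -1.
(a,b)_13: α=0, u≡6; β=3, v≡3 (mod 13); (6|13)=-1, (3|13)=+1; sign (−1)^0·-1^3·+1^0 = -1.
(-85, -510510 / ℚ) ramifies at {2, 3, 7, 13, 17, ∞}: a division algebra.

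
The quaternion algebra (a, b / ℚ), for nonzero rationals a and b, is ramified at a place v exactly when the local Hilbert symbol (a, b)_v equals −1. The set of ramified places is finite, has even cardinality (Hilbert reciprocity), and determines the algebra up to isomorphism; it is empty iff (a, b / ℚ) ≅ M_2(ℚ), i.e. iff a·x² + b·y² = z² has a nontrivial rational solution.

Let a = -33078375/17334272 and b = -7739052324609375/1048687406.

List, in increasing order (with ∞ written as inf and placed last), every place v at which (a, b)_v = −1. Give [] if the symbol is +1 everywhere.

[3, 7, 19, inf]

Mod squares: a ≡ -30, b ≡ -114114. Check v ∈ {∞, 2, 3, 5, 7, 11, 13, 19, 23, 31, 47}.
v=7: a=7^0·(≡5), b=7^7·(≡2) mod 7; (5|7)=-1, (2|7)=+1; (−1)^{0·7·3}·(-1)^7·(+1)^0 = -1.
v=11: a=11^2·(≡3), b=11^1·(≡6) mod 11; (3|11)=+1, (6|11)=-1; (−1)^{2·1·5}·(+1)^1·(-1)^2 = +1.
v=3: a=3^7·(≡2), b=3^7·(≡2) mod 3; (2|3)=-1, (2|3)=-1; (−1)^{7·7·1}·(-1)^7·(-1)^7 = -1.
v=47: a=47^0·(≡6), b=47^-2·(≡1) mod 47; (6|47)=+1, (1|47)=+1; (−1)^{0·-2·23}·(+1)^-2·(+1)^0 = +1.
v=∞: -30 < 0 and -114114 < 0  ⇒  (a,b)_∞ = -1.
v=5: a=5^3·(≡4), b=5^8·(≡4) mod 5; (4|5)=+1, (4|5)=+1; (−1)^{3·8·2}·(+1)^8·(+1)^3 = +1.
v=13: a=13^0·(≡3), b=13^-1·(≡3) mod 13; (3|13)=+1, (3|13)=+1; (−1)^{0·-1·6}·(+1)^-1·(+1)^0 = +1.
v=2: v_2(a)=-15, v_2(b)=-1; units ≡ 1, 7 (mod 8); ε·ε+αω+βω = 0·1+-15·0+-1·0 ≡ 0  ⇒  (a,b)_2 = +1.
v=19: a=19^0·(≡18), b=19^-1·(≡6) mod 19; (18|19)=-1, (6|19)=+1; (−1)^{0·-1·9}·(-1)^-1·(+1)^0 = -1.
v=31: a=31^0·(≡10), b=31^-2·(≡5) mod 31; (10|31)=+1, (5|31)=+1; (−1)^{0·-2·15}·(+1)^-2·(+1)^0 = +1.
v=23: a=23^-2·(≡4), b=23^0·(≡9) mod 23; (4|23)=+1, (9|23)=+1; (−1)^{-2·0·11}·(+1)^0·(+1)^-2 = +1.
(-30, -114114 / ℚ) ramifies at {3, 7, 19, ∞}: a division algebra.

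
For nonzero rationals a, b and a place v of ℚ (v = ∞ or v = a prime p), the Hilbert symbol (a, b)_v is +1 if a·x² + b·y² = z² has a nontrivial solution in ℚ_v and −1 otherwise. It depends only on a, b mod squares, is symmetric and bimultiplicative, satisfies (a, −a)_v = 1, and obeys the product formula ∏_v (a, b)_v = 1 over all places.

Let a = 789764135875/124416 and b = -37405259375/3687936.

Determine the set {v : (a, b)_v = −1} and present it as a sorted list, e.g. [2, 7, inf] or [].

[2, 3, 13, 17]

Mod squares: a ≡ 4290, b ≡ -5610. Check v ∈ {∞, 2, 3, 5, 7, 11, 13, 17, 23}.
v=7: a=7^0·(≡3), b=7^-4·(≡2) mod 7; (3|7)=-1, (2|7)=+1; (−1)^{0·-4·3}·(-1)^-4·(+1)^0 = +1.
v=23: a=23^2·(≡1), b=23^2·(≡8) mod 23; (1|23)=+1, (8|23)=+1; (−1)^{2·2·11}·(+1)^2·(+1)^2 = +1.
v=17: a=17^4·(≡5), b=17^1·(≡14) mod 17; (5|17)=-1, (14|17)=-1; (−1)^{4·1·8}·(-1)^1·(-1)^4 = -1.
v=2: v_2(a)=-9, v_2(b)=-9; units ≡ 1, 3 (mod 8); ε·ε+αω+βω = 0·1+-9·1+-9·0 ≡ 1  ⇒  (a,b)_2 = -1.
v=3: a=3^-5·(≡2), b=3^-1·(≡2) mod 3; (2|3)=-1, (2|3)=-1; (−1)^{-5·-1·1}·(-1)^-1·(-1)^-5 = -1.
v=5: a=5^3·(≡2), b=5^5·(≡2) mod 5; (2|5)=-1, (2|5)=-1; (−1)^{3·5·2}·(-1)^5·(-1)^3 = +1.
v=∞: 4290 > 0 and -5610 < 0  ⇒  (a,b)_∞ = +1.
v=11: a=11^1·(≡1), b=11^3·(≡6) mod 11; (1|11)=+1, (6|11)=-1; (−1)^{1·3·5}·(+1)^3·(-1)^1 = +1.
v=13: a=13^1·(≡5), b=13^0·(≡2) mod 13; (5|13)=-1, (2|13)=-1; (−1)^{1·0·6}·(-1)^0·(-1)^1 = -1.
Ram(4290, -5610) = {2, 3, 13, 17}; no ℚ_2-point on the conic.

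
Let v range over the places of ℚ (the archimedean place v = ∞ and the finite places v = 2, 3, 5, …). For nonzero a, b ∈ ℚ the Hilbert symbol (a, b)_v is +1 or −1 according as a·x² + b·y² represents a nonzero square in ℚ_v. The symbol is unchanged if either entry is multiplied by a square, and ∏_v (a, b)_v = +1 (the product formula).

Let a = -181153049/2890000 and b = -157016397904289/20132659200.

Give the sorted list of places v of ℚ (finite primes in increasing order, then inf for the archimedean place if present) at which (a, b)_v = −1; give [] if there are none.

[11, inf]

Mod squares: a ≡ -209, b ≡ -627. Check v ∈ {∞, 2, 3, 5, 7, 11, 17, 19}.
v=∞: -209 < 0 and -627 < 0  ⇒  (a,b)_∞ = -1.
v=17: a=17^-2·(≡14), b=17^0·(≡8) mod 17; (14|17)=-1, (8|17)=+1; (−1)^{-2·0·8}·(-1)^0·(+1)^-2 = +1.
v=19: a=19^3·(≡15), b=19^5·(≡6) mod 19; (15|19)=-1, (6|19)=+1; (−1)^{3·5·9}·(-1)^5·(+1)^3 = +1.
v=7: a=7^4·(≡4), b=7^8·(≡3) mod 7; (4|7)=+1, (3|7)=-1; (−1)^{4·8·3}·(+1)^8·(-1)^4 = +1.
v=11: a=11^1·(≡5), b=11^1·(≡4) mod 11; (5|11)=+1, (4|11)=+1; (−1)^{1·1·5}·(+1)^1·(+1)^1 = -1.
v=3: a=3^0·(≡1), b=3^-1·(≡1) mod 3; (1|3)=+1, (1|3)=+1; (−1)^{0·-1·1}·(+1)^-1·(+1)^0 = +1.
v=2: v_2(a)=-4, v_2(b)=-28; units ≡ 7, 5 (mod 8); ε·ε+αω+βω = 1·0+-4·1+-28·0 ≡ 0  ⇒  (a,b)_2 = +1.
v=5: a=5^-4·(≡4), b=5^-2·(≡2) mod 5; (4|5)=+1, (2|5)=-1; (−1)^{-4·-2·2}·(+1)^-2·(-1)^-4 = +1.
|Ram(-209, -627)| = 2, even; anisotropic at {11, ∞}.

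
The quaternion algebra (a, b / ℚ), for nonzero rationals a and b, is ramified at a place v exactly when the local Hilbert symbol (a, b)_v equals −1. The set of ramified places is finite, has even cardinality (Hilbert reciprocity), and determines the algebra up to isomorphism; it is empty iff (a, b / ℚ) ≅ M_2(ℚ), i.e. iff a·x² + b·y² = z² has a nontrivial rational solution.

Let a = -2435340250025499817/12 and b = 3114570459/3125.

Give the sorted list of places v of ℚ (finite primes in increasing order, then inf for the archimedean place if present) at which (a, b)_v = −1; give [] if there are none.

[3, 7, 13, 17]

Mod squares: a ≡ -51051, b ≡ 255255. Check v ∈ {∞, 2, 3, 5, 7, 11, 13, 17, 19, 37}.
v=2: v_2(a)=-2, v_2(b)=0; units ≡ 5, 7 (mod 8); ε·ε+αω+βω = 0·1+-2·0+0·1 ≡ 0  ⇒  (a,b)_2 = +1.
v=3: a=3^-1·(≡2), b=3^1·(≡2) mod 3; (2|3)=-1, (2|3)=-1; (−1)^{-1·1·1}·(-1)^1·(-1)^-1 = -1.
v=13: a=13^3·(≡1), b=13^3·(≡2) mod 13; (1|13)=+1, (2|13)=-1; (−1)^{3·3·6}·(+1)^3·(-1)^3 = -1.
v=11: a=11^3·(≡9), b=11^1·(≡8) mod 11; (9|11)=+1, (8|11)=-1; (−1)^{3·1·5}·(+1)^1·(-1)^3 = +1.
v=19: a=19^2·(≡8), b=19^2·(≡11) mod 19; (8|19)=-1, (11|19)=+1; (−1)^{2·2·9}·(-1)^2·(+1)^2 = +1.
v=17: a=17^3·(≡7), b=17^1·(≡9) mod 17; (7|17)=-1, (9|17)=+1; (−1)^{3·1·8}·(-1)^1·(+1)^3 = -1.
v=37: a=37^2·(≡26), b=37^0·(≡13) mod 37; (26|37)=+1, (13|37)=-1; (−1)^{2·0·18}·(+1)^0·(-1)^2 = +1.
v=5: a=5^0·(≡4), b=5^-5·(≡4) mod 5; (4|5)=+1, (4|5)=+1; (−1)^{0·-5·2}·(+1)^-5·(+1)^0 = +1.
v=∞: -51051 < 0 and 255255 > 0  ⇒  (a,b)_∞ = +1.
v=7: a=7^3·(≡1), b=7^1·(≡1) mod 7; (1|7)=+1, (1|7)=+1; (−1)^{3·1·3}·(+1)^1·(+1)^3 = -1.
|Ram(-51051, 255255)| = 4, even; anisotropic at {3, 7, 13, 17}.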